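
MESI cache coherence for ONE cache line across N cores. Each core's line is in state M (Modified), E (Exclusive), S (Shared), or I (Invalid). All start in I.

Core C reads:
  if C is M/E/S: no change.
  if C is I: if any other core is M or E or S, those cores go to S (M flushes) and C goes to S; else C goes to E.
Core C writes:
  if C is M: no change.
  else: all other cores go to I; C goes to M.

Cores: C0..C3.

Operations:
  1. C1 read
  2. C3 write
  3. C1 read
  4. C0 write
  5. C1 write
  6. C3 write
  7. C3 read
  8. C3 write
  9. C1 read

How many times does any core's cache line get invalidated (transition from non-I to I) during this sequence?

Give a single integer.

Op 1: C1 read [C1 read from I: no other sharers -> C1=E (exclusive)] -> [I,E,I,I] (invalidations this op: 0; running total: 0)
Op 2: C3 write [C3 write: invalidate ['C1=E'] -> C3=M] -> [I,I,I,M] (invalidations this op: 1; running total: 1)
Op 3: C1 read [C1 read from I: others=['C3=M'] -> C1=S, others downsized to S] -> [I,S,I,S] (invalidations this op: 0; running total: 1)
Op 4: C0 write [C0 write: invalidate ['C1=S', 'C3=S'] -> C0=M] -> [M,I,I,I] (invalidations this op: 2; running total: 3)
Op 5: C1 write [C1 write: invalidate ['C0=M'] -> C1=M] -> [I,M,I,I] (invalidations this op: 1; running total: 4)
Op 6: C3 write [C3 write: invalidate ['C1=M'] -> C3=M] -> [I,I,I,M] (invalidations this op: 1; running total: 5)
Op 7: C3 read [C3 read: already in M, no change] -> [I,I,I,M] (invalidations this op: 0; running total: 5)
Op 8: C3 write [C3 write: already M (modified), no change] -> [I,I,I,M] (invalidations this op: 0; running total: 5)
Op 9: C1 read [C1 read from I: others=['C3=M'] -> C1=S, others downsized to S] -> [I,S,I,S] (invalidations this op: 0; running total: 5)

Answer: 5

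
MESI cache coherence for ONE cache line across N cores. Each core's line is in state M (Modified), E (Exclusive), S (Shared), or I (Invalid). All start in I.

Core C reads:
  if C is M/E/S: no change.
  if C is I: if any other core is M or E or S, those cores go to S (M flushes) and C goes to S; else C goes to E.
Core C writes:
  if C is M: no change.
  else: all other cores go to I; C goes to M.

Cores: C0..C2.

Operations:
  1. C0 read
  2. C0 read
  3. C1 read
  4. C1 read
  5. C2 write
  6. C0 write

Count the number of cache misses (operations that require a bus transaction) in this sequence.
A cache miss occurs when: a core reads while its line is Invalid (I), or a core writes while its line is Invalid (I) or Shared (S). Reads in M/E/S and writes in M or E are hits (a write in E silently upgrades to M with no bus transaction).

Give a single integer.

Answer: 4

Derivation:
Op 1: C0 read [C0 read from I: no other sharers -> C0=E (exclusive)] -> [E,I,I] [MISS #1: read from I]
Op 2: C0 read [C0 read: already in E, no change] -> [E,I,I] [hit: read from E]
Op 3: C1 read [C1 read from I: others=['C0=E'] -> C1=S, others downsized to S] -> [S,S,I] [MISS #2: read from I]
Op 4: C1 read [C1 read: already in S, no change] -> [S,S,I] [hit: read from S]
Op 5: C2 write [C2 write: invalidate ['C0=S', 'C1=S'] -> C2=M] -> [I,I,M] [MISS #3: write from I]
Op 6: C0 write [C0 write: invalidate ['C2=M'] -> C0=M] -> [M,I,I] [MISS #4: write from I]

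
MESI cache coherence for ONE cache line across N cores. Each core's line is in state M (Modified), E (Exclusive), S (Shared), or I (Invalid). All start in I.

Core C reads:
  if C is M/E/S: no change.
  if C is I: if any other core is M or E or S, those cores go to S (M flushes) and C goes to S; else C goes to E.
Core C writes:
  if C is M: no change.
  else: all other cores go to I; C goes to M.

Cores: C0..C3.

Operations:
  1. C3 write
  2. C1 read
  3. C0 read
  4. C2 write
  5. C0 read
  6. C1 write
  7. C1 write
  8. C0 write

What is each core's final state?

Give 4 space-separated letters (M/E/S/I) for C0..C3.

Answer: M I I I

Derivation:
Op 1: C3 write [C3 write: invalidate none -> C3=M] -> [I,I,I,M]
Op 2: C1 read [C1 read from I: others=['C3=M'] -> C1=S, others downsized to S] -> [I,S,I,S]
Op 3: C0 read [C0 read from I: others=['C1=S', 'C3=S'] -> C0=S, others downsized to S] -> [S,S,I,S]
Op 4: C2 write [C2 write: invalidate ['C0=S', 'C1=S', 'C3=S'] -> C2=M] -> [I,I,M,I]
Op 5: C0 read [C0 read from I: others=['C2=M'] -> C0=S, others downsized to S] -> [S,I,S,I]
Op 6: C1 write [C1 write: invalidate ['C0=S', 'C2=S'] -> C1=M] -> [I,M,I,I]
Op 7: C1 write [C1 write: already M (modified), no change] -> [I,M,I,I]
Op 8: C0 write [C0 write: invalidate ['C1=M'] -> C0=M] -> [M,I,I,I]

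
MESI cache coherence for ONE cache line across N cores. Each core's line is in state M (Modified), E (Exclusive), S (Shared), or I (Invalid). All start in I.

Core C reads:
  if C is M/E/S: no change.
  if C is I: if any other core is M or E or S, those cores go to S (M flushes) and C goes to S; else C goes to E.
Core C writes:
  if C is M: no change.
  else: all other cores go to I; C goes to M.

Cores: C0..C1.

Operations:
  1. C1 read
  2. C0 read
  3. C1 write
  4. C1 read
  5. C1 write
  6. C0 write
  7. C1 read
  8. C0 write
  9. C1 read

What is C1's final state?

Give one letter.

Answer: S

Derivation:
Op 1: C1 read [C1 read from I: no other sharers -> C1=E (exclusive)] -> [I,E]
Op 2: C0 read [C0 read from I: others=['C1=E'] -> C0=S, others downsized to S] -> [S,S]
Op 3: C1 write [C1 write: invalidate ['C0=S'] -> C1=M] -> [I,M]
Op 4: C1 read [C1 read: already in M, no change] -> [I,M]
Op 5: C1 write [C1 write: already M (modified), no change] -> [I,M]
Op 6: C0 write [C0 write: invalidate ['C1=M'] -> C0=M] -> [M,I]
Op 7: C1 read [C1 read from I: others=['C0=M'] -> C1=S, others downsized to S] -> [S,S]
Op 8: C0 write [C0 write: invalidate ['C1=S'] -> C0=M] -> [M,I]
Op 9: C1 read [C1 read from I: others=['C0=M'] -> C1=S, others downsized to S] -> [S,S]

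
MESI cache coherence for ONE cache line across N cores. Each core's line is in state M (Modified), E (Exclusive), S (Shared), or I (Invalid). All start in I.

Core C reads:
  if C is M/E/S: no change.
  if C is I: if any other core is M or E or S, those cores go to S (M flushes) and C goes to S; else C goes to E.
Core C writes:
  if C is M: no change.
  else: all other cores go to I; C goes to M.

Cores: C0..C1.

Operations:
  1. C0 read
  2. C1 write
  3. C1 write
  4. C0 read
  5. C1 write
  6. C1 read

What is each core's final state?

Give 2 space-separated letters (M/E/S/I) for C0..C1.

Op 1: C0 read [C0 read from I: no other sharers -> C0=E (exclusive)] -> [E,I]
Op 2: C1 write [C1 write: invalidate ['C0=E'] -> C1=M] -> [I,M]
Op 3: C1 write [C1 write: already M (modified), no change] -> [I,M]
Op 4: C0 read [C0 read from I: others=['C1=M'] -> C0=S, others downsized to S] -> [S,S]
Op 5: C1 write [C1 write: invalidate ['C0=S'] -> C1=M] -> [I,M]
Op 6: C1 read [C1 read: already in M, no change] -> [I,M]

Answer: I M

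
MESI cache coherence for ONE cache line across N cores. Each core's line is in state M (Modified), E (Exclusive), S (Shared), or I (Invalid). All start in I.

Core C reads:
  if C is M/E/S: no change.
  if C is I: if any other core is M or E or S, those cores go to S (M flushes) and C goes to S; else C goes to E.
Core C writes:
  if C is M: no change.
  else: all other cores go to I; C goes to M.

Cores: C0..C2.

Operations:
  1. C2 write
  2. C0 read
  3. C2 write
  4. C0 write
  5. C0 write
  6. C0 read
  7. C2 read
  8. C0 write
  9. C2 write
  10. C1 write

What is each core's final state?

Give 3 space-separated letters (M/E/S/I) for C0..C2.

Op 1: C2 write [C2 write: invalidate none -> C2=M] -> [I,I,M]
Op 2: C0 read [C0 read from I: others=['C2=M'] -> C0=S, others downsized to S] -> [S,I,S]
Op 3: C2 write [C2 write: invalidate ['C0=S'] -> C2=M] -> [I,I,M]
Op 4: C0 write [C0 write: invalidate ['C2=M'] -> C0=M] -> [M,I,I]
Op 5: C0 write [C0 write: already M (modified), no change] -> [M,I,I]
Op 6: C0 read [C0 read: already in M, no change] -> [M,I,I]
Op 7: C2 read [C2 read from I: others=['C0=M'] -> C2=S, others downsized to S] -> [S,I,S]
Op 8: C0 write [C0 write: invalidate ['C2=S'] -> C0=M] -> [M,I,I]
Op 9: C2 write [C2 write: invalidate ['C0=M'] -> C2=M] -> [I,I,M]
Op 10: C1 write [C1 write: invalidate ['C2=M'] -> C1=M] -> [I,M,I]

Answer: I M I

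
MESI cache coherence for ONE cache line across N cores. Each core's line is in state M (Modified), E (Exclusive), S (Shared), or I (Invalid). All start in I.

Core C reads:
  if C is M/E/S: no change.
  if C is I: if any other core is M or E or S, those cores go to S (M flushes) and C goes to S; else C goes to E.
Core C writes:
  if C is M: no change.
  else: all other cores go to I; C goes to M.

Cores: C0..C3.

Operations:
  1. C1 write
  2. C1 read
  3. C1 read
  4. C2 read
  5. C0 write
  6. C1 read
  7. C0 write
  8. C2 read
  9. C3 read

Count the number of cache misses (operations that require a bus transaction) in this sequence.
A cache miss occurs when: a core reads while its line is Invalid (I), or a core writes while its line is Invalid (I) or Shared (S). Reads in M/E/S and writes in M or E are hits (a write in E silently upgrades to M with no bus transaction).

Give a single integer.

Op 1: C1 write [C1 write: invalidate none -> C1=M] -> [I,M,I,I] [MISS #1: write from I]
Op 2: C1 read [C1 read: already in M, no change] -> [I,M,I,I] [hit: read from M]
Op 3: C1 read [C1 read: already in M, no change] -> [I,M,I,I] [hit: read from M]
Op 4: C2 read [C2 read from I: others=['C1=M'] -> C2=S, others downsized to S] -> [I,S,S,I] [MISS #2: read from I]
Op 5: C0 write [C0 write: invalidate ['C1=S', 'C2=S'] -> C0=M] -> [M,I,I,I] [MISS #3: write from I]
Op 6: C1 read [C1 read from I: others=['C0=M'] -> C1=S, others downsized to S] -> [S,S,I,I] [MISS #4: read from I]
Op 7: C0 write [C0 write: invalidate ['C1=S'] -> C0=M] -> [M,I,I,I] [MISS #5: write from S]
Op 8: C2 read [C2 read from I: others=['C0=M'] -> C2=S, others downsized to S] -> [S,I,S,I] [MISS #6: read from I]
Op 9: C3 read [C3 read from I: others=['C0=S', 'C2=S'] -> C3=S, others downsized to S] -> [S,I,S,S] [MISS #7: read from I]

Answer: 7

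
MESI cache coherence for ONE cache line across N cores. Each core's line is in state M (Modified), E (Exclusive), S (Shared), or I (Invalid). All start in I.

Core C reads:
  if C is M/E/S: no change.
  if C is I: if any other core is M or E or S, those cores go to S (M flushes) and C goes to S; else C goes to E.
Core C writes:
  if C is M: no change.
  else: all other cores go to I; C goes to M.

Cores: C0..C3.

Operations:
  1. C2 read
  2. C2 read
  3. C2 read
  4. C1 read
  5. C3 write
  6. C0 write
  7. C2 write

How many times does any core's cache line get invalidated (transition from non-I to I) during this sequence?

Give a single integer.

Answer: 4

Derivation:
Op 1: C2 read [C2 read from I: no other sharers -> C2=E (exclusive)] -> [I,I,E,I] (invalidations this op: 0; running total: 0)
Op 2: C2 read [C2 read: already in E, no change] -> [I,I,E,I] (invalidations this op: 0; running total: 0)
Op 3: C2 read [C2 read: already in E, no change] -> [I,I,E,I] (invalidations this op: 0; running total: 0)
Op 4: C1 read [C1 read from I: others=['C2=E'] -> C1=S, others downsized to S] -> [I,S,S,I] (invalidations this op: 0; running total: 0)
Op 5: C3 write [C3 write: invalidate ['C1=S', 'C2=S'] -> C3=M] -> [I,I,I,M] (invalidations this op: 2; running total: 2)
Op 6: C0 write [C0 write: invalidate ['C3=M'] -> C0=M] -> [M,I,I,I] (invalidations this op: 1; running total: 3)
Op 7: C2 write [C2 write: invalidate ['C0=M'] -> C2=M] -> [I,I,M,I] (invalidations this op: 1; running total: 4)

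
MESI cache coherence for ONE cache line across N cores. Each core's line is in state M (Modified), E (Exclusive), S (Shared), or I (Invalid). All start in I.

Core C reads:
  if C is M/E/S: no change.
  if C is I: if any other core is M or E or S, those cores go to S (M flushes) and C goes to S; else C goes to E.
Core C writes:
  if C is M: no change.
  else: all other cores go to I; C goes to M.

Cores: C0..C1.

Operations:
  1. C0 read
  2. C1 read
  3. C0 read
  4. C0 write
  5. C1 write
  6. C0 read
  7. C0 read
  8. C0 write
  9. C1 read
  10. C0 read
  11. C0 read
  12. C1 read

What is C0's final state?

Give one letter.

Answer: S

Derivation:
Op 1: C0 read [C0 read from I: no other sharers -> C0=E (exclusive)] -> [E,I]
Op 2: C1 read [C1 read from I: others=['C0=E'] -> C1=S, others downsized to S] -> [S,S]
Op 3: C0 read [C0 read: already in S, no change] -> [S,S]
Op 4: C0 write [C0 write: invalidate ['C1=S'] -> C0=M] -> [M,I]
Op 5: C1 write [C1 write: invalidate ['C0=M'] -> C1=M] -> [I,M]
Op 6: C0 read [C0 read from I: others=['C1=M'] -> C0=S, others downsized to S] -> [S,S]
Op 7: C0 read [C0 read: already in S, no change] -> [S,S]
Op 8: C0 write [C0 write: invalidate ['C1=S'] -> C0=M] -> [M,I]
Op 9: C1 read [C1 read from I: others=['C0=M'] -> C1=S, others downsized to S] -> [S,S]
Op 10: C0 read [C0 read: already in S, no change] -> [S,S]
Op 11: C0 read [C0 read: already in S, no change] -> [S,S]
Op 12: C1 read [C1 read: already in S, no change] -> [S,S]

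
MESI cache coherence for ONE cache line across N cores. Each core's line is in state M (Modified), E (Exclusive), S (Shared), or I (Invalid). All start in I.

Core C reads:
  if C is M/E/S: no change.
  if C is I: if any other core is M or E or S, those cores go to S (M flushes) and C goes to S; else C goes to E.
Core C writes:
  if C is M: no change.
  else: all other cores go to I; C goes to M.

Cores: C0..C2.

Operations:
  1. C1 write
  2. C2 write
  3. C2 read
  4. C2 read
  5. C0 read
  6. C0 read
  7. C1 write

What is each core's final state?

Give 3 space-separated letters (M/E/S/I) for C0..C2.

Answer: I M I

Derivation:
Op 1: C1 write [C1 write: invalidate none -> C1=M] -> [I,M,I]
Op 2: C2 write [C2 write: invalidate ['C1=M'] -> C2=M] -> [I,I,M]
Op 3: C2 read [C2 read: already in M, no change] -> [I,I,M]
Op 4: C2 read [C2 read: already in M, no change] -> [I,I,M]
Op 5: C0 read [C0 read from I: others=['C2=M'] -> C0=S, others downsized to S] -> [S,I,S]
Op 6: C0 read [C0 read: already in S, no change] -> [S,I,S]
Op 7: C1 write [C1 write: invalidate ['C0=S', 'C2=S'] -> C1=M] -> [I,M,I]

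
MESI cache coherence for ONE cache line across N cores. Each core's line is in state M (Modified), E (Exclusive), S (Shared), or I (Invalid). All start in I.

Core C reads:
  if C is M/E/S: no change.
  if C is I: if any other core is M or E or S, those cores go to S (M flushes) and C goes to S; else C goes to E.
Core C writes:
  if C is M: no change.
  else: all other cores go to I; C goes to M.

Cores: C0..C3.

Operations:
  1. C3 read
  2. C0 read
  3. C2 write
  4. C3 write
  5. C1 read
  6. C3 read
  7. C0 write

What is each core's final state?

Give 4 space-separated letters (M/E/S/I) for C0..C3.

Answer: M I I I

Derivation:
Op 1: C3 read [C3 read from I: no other sharers -> C3=E (exclusive)] -> [I,I,I,E]
Op 2: C0 read [C0 read from I: others=['C3=E'] -> C0=S, others downsized to S] -> [S,I,I,S]
Op 3: C2 write [C2 write: invalidate ['C0=S', 'C3=S'] -> C2=M] -> [I,I,M,I]
Op 4: C3 write [C3 write: invalidate ['C2=M'] -> C3=M] -> [I,I,I,M]
Op 5: C1 read [C1 read from I: others=['C3=M'] -> C1=S, others downsized to S] -> [I,S,I,S]
Op 6: C3 read [C3 read: already in S, no change] -> [I,S,I,S]
Op 7: C0 write [C0 write: invalidate ['C1=S', 'C3=S'] -> C0=M] -> [M,I,I,I]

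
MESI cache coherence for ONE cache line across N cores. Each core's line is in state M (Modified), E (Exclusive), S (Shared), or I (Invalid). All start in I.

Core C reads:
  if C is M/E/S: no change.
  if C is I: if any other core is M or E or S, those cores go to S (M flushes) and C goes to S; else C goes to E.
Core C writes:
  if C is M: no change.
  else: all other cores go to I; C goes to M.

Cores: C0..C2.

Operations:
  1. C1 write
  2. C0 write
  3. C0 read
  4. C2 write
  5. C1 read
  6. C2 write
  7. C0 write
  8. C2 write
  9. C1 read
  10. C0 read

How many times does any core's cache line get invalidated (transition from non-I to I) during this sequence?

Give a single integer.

Answer: 5

Derivation:
Op 1: C1 write [C1 write: invalidate none -> C1=M] -> [I,M,I] (invalidations this op: 0; running total: 0)
Op 2: C0 write [C0 write: invalidate ['C1=M'] -> C0=M] -> [M,I,I] (invalidations this op: 1; running total: 1)
Op 3: C0 read [C0 read: already in M, no change] -> [M,I,I] (invalidations this op: 0; running total: 1)
Op 4: C2 write [C2 write: invalidate ['C0=M'] -> C2=M] -> [I,I,M] (invalidations this op: 1; running total: 2)
Op 5: C1 read [C1 read from I: others=['C2=M'] -> C1=S, others downsized to S] -> [I,S,S] (invalidations this op: 0; running total: 2)
Op 6: C2 write [C2 write: invalidate ['C1=S'] -> C2=M] -> [I,I,M] (invalidations this op: 1; running total: 3)
Op 7: C0 write [C0 write: invalidate ['C2=M'] -> C0=M] -> [M,I,I] (invalidations this op: 1; running total: 4)
Op 8: C2 write [C2 write: invalidate ['C0=M'] -> C2=M] -> [I,I,M] (invalidations this op: 1; running total: 5)
Op 9: C1 read [C1 read from I: others=['C2=M'] -> C1=S, others downsized to S] -> [I,S,S] (invalidations this op: 0; running total: 5)
Op 10: C0 read [C0 read from I: others=['C1=S', 'C2=S'] -> C0=S, others downsized to S] -> [S,S,S] (invalidations this op: 0; running total: 5)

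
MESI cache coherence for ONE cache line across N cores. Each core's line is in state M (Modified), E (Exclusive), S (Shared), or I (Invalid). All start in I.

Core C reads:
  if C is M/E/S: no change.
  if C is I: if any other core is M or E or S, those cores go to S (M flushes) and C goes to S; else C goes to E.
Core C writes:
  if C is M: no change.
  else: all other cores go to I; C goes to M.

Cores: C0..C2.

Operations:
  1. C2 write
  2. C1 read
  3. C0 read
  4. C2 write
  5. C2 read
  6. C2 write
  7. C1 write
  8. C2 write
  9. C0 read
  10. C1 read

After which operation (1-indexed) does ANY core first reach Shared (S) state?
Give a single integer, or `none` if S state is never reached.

Op 1: C2 write [C2 write: invalidate none -> C2=M] -> [I,I,M]
Op 2: C1 read [C1 read from I: others=['C2=M'] -> C1=S, others downsized to S] -> [I,S,S]
  -> First S state at op 2; remaining ops need not be traced.

Answer: 2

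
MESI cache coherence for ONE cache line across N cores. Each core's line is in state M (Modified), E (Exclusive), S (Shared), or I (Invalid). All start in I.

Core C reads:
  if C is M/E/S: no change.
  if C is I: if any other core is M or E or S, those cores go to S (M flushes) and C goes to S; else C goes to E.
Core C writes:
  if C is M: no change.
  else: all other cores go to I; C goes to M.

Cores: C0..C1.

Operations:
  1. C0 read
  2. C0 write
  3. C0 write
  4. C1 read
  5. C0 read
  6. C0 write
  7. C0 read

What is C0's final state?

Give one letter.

Op 1: C0 read [C0 read from I: no other sharers -> C0=E (exclusive)] -> [E,I]
Op 2: C0 write [C0 write: invalidate none -> C0=M] -> [M,I]
Op 3: C0 write [C0 write: already M (modified), no change] -> [M,I]
Op 4: C1 read [C1 read from I: others=['C0=M'] -> C1=S, others downsized to S] -> [S,S]
Op 5: C0 read [C0 read: already in S, no change] -> [S,S]
Op 6: C0 write [C0 write: invalidate ['C1=S'] -> C0=M] -> [M,I]
Op 7: C0 read [C0 read: already in M, no change] -> [M,I]

Answer: M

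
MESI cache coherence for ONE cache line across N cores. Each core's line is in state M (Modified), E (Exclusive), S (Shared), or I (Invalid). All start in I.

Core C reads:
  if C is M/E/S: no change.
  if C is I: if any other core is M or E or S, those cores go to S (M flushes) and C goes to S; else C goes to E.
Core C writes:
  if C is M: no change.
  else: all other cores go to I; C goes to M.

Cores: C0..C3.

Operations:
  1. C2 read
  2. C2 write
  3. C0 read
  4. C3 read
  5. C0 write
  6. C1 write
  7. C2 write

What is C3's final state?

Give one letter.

Op 1: C2 read [C2 read from I: no other sharers -> C2=E (exclusive)] -> [I,I,E,I]
Op 2: C2 write [C2 write: invalidate none -> C2=M] -> [I,I,M,I]
Op 3: C0 read [C0 read from I: others=['C2=M'] -> C0=S, others downsized to S] -> [S,I,S,I]
Op 4: C3 read [C3 read from I: others=['C0=S', 'C2=S'] -> C3=S, others downsized to S] -> [S,I,S,S]
Op 5: C0 write [C0 write: invalidate ['C2=S', 'C3=S'] -> C0=M] -> [M,I,I,I]
Op 6: C1 write [C1 write: invalidate ['C0=M'] -> C1=M] -> [I,M,I,I]
Op 7: C2 write [C2 write: invalidate ['C1=M'] -> C2=M] -> [I,I,M,I]

Answer: I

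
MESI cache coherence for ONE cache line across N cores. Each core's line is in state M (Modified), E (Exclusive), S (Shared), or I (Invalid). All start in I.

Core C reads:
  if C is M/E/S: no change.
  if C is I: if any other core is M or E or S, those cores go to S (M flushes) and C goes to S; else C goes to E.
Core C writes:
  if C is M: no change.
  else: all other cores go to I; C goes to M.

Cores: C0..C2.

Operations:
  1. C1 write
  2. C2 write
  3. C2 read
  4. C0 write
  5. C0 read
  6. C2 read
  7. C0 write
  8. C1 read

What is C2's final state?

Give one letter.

Answer: I

Derivation:
Op 1: C1 write [C1 write: invalidate none -> C1=M] -> [I,M,I]
Op 2: C2 write [C2 write: invalidate ['C1=M'] -> C2=M] -> [I,I,M]
Op 3: C2 read [C2 read: already in M, no change] -> [I,I,M]
Op 4: C0 write [C0 write: invalidate ['C2=M'] -> C0=M] -> [M,I,I]
Op 5: C0 read [C0 read: already in M, no change] -> [M,I,I]
Op 6: C2 read [C2 read from I: others=['C0=M'] -> C2=S, others downsized to S] -> [S,I,S]
Op 7: C0 write [C0 write: invalidate ['C2=S'] -> C0=M] -> [M,I,I]
Op 8: C1 read [C1 read from I: others=['C0=M'] -> C1=S, others downsized to S] -> [S,S,I]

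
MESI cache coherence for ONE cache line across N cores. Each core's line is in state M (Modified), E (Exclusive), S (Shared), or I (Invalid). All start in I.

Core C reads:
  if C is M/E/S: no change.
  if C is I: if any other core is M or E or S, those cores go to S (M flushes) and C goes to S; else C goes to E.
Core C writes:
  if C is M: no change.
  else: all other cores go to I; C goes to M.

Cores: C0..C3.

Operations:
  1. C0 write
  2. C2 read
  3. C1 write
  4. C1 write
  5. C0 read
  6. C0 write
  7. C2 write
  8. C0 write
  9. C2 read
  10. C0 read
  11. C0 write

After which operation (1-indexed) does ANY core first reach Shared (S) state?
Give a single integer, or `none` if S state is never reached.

Op 1: C0 write [C0 write: invalidate none -> C0=M] -> [M,I,I,I]
Op 2: C2 read [C2 read from I: others=['C0=M'] -> C2=S, others downsized to S] -> [S,I,S,I]
  -> First S state at op 2; remaining ops need not be traced.

Answer: 2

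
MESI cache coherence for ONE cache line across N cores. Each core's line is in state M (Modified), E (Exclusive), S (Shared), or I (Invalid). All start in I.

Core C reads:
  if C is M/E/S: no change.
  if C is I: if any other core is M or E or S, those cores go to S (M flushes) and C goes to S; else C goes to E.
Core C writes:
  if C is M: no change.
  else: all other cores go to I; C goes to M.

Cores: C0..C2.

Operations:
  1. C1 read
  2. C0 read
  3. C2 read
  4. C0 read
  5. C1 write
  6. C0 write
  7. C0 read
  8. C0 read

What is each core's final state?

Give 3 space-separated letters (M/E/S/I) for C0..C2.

Answer: M I I

Derivation:
Op 1: C1 read [C1 read from I: no other sharers -> C1=E (exclusive)] -> [I,E,I]
Op 2: C0 read [C0 read from I: others=['C1=E'] -> C0=S, others downsized to S] -> [S,S,I]
Op 3: C2 read [C2 read from I: others=['C0=S', 'C1=S'] -> C2=S, others downsized to S] -> [S,S,S]
Op 4: C0 read [C0 read: already in S, no change] -> [S,S,S]
Op 5: C1 write [C1 write: invalidate ['C0=S', 'C2=S'] -> C1=M] -> [I,M,I]
Op 6: C0 write [C0 write: invalidate ['C1=M'] -> C0=M] -> [M,I,I]
Op 7: C0 read [C0 read: already in M, no change] -> [M,I,I]
Op 8: C0 read [C0 read: already in M, no change] -> [M,I,I]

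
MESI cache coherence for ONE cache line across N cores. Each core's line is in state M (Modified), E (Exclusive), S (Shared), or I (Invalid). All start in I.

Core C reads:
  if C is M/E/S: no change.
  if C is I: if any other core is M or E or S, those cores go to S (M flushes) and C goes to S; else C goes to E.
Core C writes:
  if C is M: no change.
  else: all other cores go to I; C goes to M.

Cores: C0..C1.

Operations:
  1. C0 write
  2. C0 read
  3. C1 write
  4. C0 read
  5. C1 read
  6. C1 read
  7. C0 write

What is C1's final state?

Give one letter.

Answer: I

Derivation:
Op 1: C0 write [C0 write: invalidate none -> C0=M] -> [M,I]
Op 2: C0 read [C0 read: already in M, no change] -> [M,I]
Op 3: C1 write [C1 write: invalidate ['C0=M'] -> C1=M] -> [I,M]
Op 4: C0 read [C0 read from I: others=['C1=M'] -> C0=S, others downsized to S] -> [S,S]
Op 5: C1 read [C1 read: already in S, no change] -> [S,S]
Op 6: C1 read [C1 read: already in S, no change] -> [S,S]
Op 7: C0 write [C0 write: invalidate ['C1=S'] -> C0=M] -> [M,I]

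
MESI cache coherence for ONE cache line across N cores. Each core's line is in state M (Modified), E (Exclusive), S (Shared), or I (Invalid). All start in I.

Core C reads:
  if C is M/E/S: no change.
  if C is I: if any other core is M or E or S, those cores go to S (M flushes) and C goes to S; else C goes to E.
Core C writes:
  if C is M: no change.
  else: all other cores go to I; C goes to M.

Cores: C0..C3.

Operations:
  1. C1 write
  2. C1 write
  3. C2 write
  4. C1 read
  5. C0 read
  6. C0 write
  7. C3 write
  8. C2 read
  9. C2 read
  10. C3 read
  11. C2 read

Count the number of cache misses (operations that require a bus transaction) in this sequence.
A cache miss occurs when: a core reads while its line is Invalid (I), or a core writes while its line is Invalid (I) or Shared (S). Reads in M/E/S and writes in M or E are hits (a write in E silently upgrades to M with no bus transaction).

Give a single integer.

Op 1: C1 write [C1 write: invalidate none -> C1=M] -> [I,M,I,I] [MISS #1: write from I]
Op 2: C1 write [C1 write: already M (modified), no change] -> [I,M,I,I] [hit: write from M]
Op 3: C2 write [C2 write: invalidate ['C1=M'] -> C2=M] -> [I,I,M,I] [MISS #2: write from I]
Op 4: C1 read [C1 read from I: others=['C2=M'] -> C1=S, others downsized to S] -> [I,S,S,I] [MISS #3: read from I]
Op 5: C0 read [C0 read from I: others=['C1=S', 'C2=S'] -> C0=S, others downsized to S] -> [S,S,S,I] [MISS #4: read from I]
Op 6: C0 write [C0 write: invalidate ['C1=S', 'C2=S'] -> C0=M] -> [M,I,I,I] [MISS #5: write from S]
Op 7: C3 write [C3 write: invalidate ['C0=M'] -> C3=M] -> [I,I,I,M] [MISS #6: write from I]
Op 8: C2 read [C2 read from I: others=['C3=M'] -> C2=S, others downsized to S] -> [I,I,S,S] [MISS #7: read from I]
Op 9: C2 read [C2 read: already in S, no change] -> [I,I,S,S] [hit: read from S]
Op 10: C3 read [C3 read: already in S, no change] -> [I,I,S,S] [hit: read from S]
Op 11: C2 read [C2 read: already in S, no change] -> [I,I,S,S] [hit: read from S]

Answer: 7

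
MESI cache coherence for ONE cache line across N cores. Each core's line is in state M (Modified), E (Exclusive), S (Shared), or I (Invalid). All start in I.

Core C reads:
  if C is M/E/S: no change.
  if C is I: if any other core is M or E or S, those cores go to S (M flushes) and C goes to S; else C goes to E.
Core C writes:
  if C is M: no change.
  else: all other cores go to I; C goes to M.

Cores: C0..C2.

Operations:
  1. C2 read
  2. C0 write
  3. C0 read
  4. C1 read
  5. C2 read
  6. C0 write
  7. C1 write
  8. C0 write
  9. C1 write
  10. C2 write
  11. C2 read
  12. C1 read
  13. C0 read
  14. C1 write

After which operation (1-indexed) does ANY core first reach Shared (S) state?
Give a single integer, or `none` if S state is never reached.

Answer: 4

Derivation:
Op 1: C2 read [C2 read from I: no other sharers -> C2=E (exclusive)] -> [I,I,E]
Op 2: C0 write [C0 write: invalidate ['C2=E'] -> C0=M] -> [M,I,I]
Op 3: C0 read [C0 read: already in M, no change] -> [M,I,I]
Op 4: C1 read [C1 read from I: others=['C0=M'] -> C1=S, others downsized to S] -> [S,S,I]
  -> First S state at op 4; remaining ops need not be traced.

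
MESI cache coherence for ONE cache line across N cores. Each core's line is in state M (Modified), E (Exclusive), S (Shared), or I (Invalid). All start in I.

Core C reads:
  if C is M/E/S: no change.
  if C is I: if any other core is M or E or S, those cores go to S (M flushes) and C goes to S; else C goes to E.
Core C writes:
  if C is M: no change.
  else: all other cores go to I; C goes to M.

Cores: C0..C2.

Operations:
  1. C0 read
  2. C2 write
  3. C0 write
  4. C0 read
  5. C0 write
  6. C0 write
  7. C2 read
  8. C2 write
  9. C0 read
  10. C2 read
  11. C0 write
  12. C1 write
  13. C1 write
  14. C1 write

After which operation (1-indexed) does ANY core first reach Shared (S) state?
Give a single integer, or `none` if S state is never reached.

Op 1: C0 read [C0 read from I: no other sharers -> C0=E (exclusive)] -> [E,I,I]
Op 2: C2 write [C2 write: invalidate ['C0=E'] -> C2=M] -> [I,I,M]
Op 3: C0 write [C0 write: invalidate ['C2=M'] -> C0=M] -> [M,I,I]
Op 4: C0 read [C0 read: already in M, no change] -> [M,I,I]
Op 5: C0 write [C0 write: already M (modified), no change] -> [M,I,I]
Op 6: C0 write [C0 write: already M (modified), no change] -> [M,I,I]
Op 7: C2 read [C2 read from I: others=['C0=M'] -> C2=S, others downsized to S] -> [S,I,S]
  -> First S state at op 7; remaining ops need not be traced.

Answer: 7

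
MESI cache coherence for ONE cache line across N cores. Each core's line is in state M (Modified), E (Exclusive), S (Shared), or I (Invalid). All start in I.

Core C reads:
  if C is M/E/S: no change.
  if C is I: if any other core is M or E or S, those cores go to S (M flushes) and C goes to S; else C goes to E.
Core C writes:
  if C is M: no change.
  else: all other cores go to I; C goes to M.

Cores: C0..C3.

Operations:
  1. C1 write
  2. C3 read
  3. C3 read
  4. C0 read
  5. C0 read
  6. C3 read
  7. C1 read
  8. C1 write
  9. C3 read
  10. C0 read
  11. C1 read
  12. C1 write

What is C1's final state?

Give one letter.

Op 1: C1 write [C1 write: invalidate none -> C1=M] -> [I,M,I,I]
Op 2: C3 read [C3 read from I: others=['C1=M'] -> C3=S, others downsized to S] -> [I,S,I,S]
Op 3: C3 read [C3 read: already in S, no change] -> [I,S,I,S]
Op 4: C0 read [C0 read from I: others=['C1=S', 'C3=S'] -> C0=S, others downsized to S] -> [S,S,I,S]
Op 5: C0 read [C0 read: already in S, no change] -> [S,S,I,S]
Op 6: C3 read [C3 read: already in S, no change] -> [S,S,I,S]
Op 7: C1 read [C1 read: already in S, no change] -> [S,S,I,S]
Op 8: C1 write [C1 write: invalidate ['C0=S', 'C3=S'] -> C1=M] -> [I,M,I,I]
Op 9: C3 read [C3 read from I: others=['C1=M'] -> C3=S, others downsized to S] -> [I,S,I,S]
Op 10: C0 read [C0 read from I: others=['C1=S', 'C3=S'] -> C0=S, others downsized to S] -> [S,S,I,S]
Op 11: C1 read [C1 read: already in S, no change] -> [S,S,I,S]
Op 12: C1 write [C1 write: invalidate ['C0=S', 'C3=S'] -> C1=M] -> [I,M,I,I]

Answer: M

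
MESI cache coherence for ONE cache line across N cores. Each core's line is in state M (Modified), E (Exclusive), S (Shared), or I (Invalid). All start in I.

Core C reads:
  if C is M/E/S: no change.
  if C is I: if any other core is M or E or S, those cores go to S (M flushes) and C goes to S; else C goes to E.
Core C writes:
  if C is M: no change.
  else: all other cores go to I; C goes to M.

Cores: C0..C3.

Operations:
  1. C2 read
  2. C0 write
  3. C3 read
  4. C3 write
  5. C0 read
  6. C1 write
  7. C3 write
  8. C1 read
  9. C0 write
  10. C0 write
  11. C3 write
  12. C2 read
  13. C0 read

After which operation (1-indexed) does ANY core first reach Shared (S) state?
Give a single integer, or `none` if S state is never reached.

Answer: 3

Derivation:
Op 1: C2 read [C2 read from I: no other sharers -> C2=E (exclusive)] -> [I,I,E,I]
Op 2: C0 write [C0 write: invalidate ['C2=E'] -> C0=M] -> [M,I,I,I]
Op 3: C3 read [C3 read from I: others=['C0=M'] -> C3=S, others downsized to S] -> [S,I,I,S]
  -> First S state at op 3; remaining ops need not be traced.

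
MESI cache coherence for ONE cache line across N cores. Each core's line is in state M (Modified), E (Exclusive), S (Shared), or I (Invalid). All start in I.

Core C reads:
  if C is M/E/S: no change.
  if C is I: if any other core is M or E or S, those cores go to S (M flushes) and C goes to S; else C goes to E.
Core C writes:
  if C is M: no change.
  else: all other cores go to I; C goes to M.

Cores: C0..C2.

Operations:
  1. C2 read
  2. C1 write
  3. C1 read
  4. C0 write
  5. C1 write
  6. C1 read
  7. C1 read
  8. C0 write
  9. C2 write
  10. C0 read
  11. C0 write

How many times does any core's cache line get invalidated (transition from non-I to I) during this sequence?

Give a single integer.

Answer: 6

Derivation:
Op 1: C2 read [C2 read from I: no other sharers -> C2=E (exclusive)] -> [I,I,E] (invalidations this op: 0; running total: 0)
Op 2: C1 write [C1 write: invalidate ['C2=E'] -> C1=M] -> [I,M,I] (invalidations this op: 1; running total: 1)
Op 3: C1 read [C1 read: already in M, no change] -> [I,M,I] (invalidations this op: 0; running total: 1)
Op 4: C0 write [C0 write: invalidate ['C1=M'] -> C0=M] -> [M,I,I] (invalidations this op: 1; running total: 2)
Op 5: C1 write [C1 write: invalidate ['C0=M'] -> C1=M] -> [I,M,I] (invalidations this op: 1; running total: 3)
Op 6: C1 read [C1 read: already in M, no change] -> [I,M,I] (invalidations this op: 0; running total: 3)
Op 7: C1 read [C1 read: already in M, no change] -> [I,M,I] (invalidations this op: 0; running total: 3)
Op 8: C0 write [C0 write: invalidate ['C1=M'] -> C0=M] -> [M,I,I] (invalidations this op: 1; running total: 4)
Op 9: C2 write [C2 write: invalidate ['C0=M'] -> C2=M] -> [I,I,M] (invalidations this op: 1; running total: 5)
Op 10: C0 read [C0 read from I: others=['C2=M'] -> C0=S, others downsized to S] -> [S,I,S] (invalidations this op: 0; running total: 5)
Op 11: C0 write [C0 write: invalidate ['C2=S'] -> C0=M] -> [M,I,I] (invalidations this op: 1; running total: 6)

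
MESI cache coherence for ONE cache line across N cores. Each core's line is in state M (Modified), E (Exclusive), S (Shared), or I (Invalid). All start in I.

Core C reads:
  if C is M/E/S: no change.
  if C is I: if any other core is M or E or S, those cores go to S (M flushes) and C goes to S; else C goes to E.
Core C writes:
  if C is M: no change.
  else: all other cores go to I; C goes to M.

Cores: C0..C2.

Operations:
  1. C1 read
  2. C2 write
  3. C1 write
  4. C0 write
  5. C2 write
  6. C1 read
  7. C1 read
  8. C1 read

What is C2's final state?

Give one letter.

Op 1: C1 read [C1 read from I: no other sharers -> C1=E (exclusive)] -> [I,E,I]
Op 2: C2 write [C2 write: invalidate ['C1=E'] -> C2=M] -> [I,I,M]
Op 3: C1 write [C1 write: invalidate ['C2=M'] -> C1=M] -> [I,M,I]
Op 4: C0 write [C0 write: invalidate ['C1=M'] -> C0=M] -> [M,I,I]
Op 5: C2 write [C2 write: invalidate ['C0=M'] -> C2=M] -> [I,I,M]
Op 6: C1 read [C1 read from I: others=['C2=M'] -> C1=S, others downsized to S] -> [I,S,S]
Op 7: C1 read [C1 read: already in S, no change] -> [I,S,S]
Op 8: C1 read [C1 read: already in S, no change] -> [I,S,S]

Answer: S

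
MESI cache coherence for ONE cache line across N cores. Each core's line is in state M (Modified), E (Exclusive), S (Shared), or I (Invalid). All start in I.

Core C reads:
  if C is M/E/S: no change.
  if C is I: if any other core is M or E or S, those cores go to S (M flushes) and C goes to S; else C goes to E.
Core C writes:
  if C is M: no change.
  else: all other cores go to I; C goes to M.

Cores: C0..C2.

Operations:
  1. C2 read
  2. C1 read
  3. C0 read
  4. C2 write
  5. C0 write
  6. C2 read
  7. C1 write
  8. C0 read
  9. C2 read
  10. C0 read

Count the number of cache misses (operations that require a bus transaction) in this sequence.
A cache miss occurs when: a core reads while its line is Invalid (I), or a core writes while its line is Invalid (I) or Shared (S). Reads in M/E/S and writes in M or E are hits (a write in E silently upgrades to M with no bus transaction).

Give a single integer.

Op 1: C2 read [C2 read from I: no other sharers -> C2=E (exclusive)] -> [I,I,E] [MISS #1: read from I]
Op 2: C1 read [C1 read from I: others=['C2=E'] -> C1=S, others downsized to S] -> [I,S,S] [MISS #2: read from I]
Op 3: C0 read [C0 read from I: others=['C1=S', 'C2=S'] -> C0=S, others downsized to S] -> [S,S,S] [MISS #3: read from I]
Op 4: C2 write [C2 write: invalidate ['C0=S', 'C1=S'] -> C2=M] -> [I,I,M] [MISS #4: write from S]
Op 5: C0 write [C0 write: invalidate ['C2=M'] -> C0=M] -> [M,I,I] [MISS #5: write from I]
Op 6: C2 read [C2 read from I: others=['C0=M'] -> C2=S, others downsized to S] -> [S,I,S] [MISS #6: read from I]
Op 7: C1 write [C1 write: invalidate ['C0=S', 'C2=S'] -> C1=M] -> [I,M,I] [MISS #7: write from I]
Op 8: C0 read [C0 read from I: others=['C1=M'] -> C0=S, others downsized to S] -> [S,S,I] [MISS #8: read from I]
Op 9: C2 read [C2 read from I: others=['C0=S', 'C1=S'] -> C2=S, others downsized to S] -> [S,S,S] [MISS #9: read from I]
Op 10: C0 read [C0 read: already in S, no change] -> [S,S,S] [hit: read from S]

Answer: 9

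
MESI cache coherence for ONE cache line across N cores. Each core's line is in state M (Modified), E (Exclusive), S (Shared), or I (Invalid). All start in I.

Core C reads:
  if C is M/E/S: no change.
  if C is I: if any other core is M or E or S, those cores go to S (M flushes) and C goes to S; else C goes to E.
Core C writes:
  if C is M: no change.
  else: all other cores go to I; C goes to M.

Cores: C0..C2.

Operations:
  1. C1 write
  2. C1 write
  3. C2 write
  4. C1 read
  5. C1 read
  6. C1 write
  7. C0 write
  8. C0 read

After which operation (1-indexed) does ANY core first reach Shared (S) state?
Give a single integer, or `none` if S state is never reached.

Op 1: C1 write [C1 write: invalidate none -> C1=M] -> [I,M,I]
Op 2: C1 write [C1 write: already M (modified), no change] -> [I,M,I]
Op 3: C2 write [C2 write: invalidate ['C1=M'] -> C2=M] -> [I,I,M]
Op 4: C1 read [C1 read from I: others=['C2=M'] -> C1=S, others downsized to S] -> [I,S,S]
  -> First S state at op 4; remaining ops need not be traced.

Answer: 4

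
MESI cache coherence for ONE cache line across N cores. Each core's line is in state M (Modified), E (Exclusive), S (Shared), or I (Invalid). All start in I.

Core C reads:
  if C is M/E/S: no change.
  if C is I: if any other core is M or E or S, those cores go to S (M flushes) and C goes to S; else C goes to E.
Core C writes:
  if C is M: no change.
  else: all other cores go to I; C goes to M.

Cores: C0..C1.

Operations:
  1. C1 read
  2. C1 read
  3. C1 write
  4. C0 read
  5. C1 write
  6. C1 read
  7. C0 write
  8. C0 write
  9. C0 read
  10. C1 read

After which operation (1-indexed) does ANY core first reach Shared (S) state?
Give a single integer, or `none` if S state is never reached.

Answer: 4

Derivation:
Op 1: C1 read [C1 read from I: no other sharers -> C1=E (exclusive)] -> [I,E]
Op 2: C1 read [C1 read: already in E, no change] -> [I,E]
Op 3: C1 write [C1 write: invalidate none -> C1=M] -> [I,M]
Op 4: C0 read [C0 read from I: others=['C1=M'] -> C0=S, others downsized to S] -> [S,S]
  -> First S state at op 4; remaining ops need not be traced.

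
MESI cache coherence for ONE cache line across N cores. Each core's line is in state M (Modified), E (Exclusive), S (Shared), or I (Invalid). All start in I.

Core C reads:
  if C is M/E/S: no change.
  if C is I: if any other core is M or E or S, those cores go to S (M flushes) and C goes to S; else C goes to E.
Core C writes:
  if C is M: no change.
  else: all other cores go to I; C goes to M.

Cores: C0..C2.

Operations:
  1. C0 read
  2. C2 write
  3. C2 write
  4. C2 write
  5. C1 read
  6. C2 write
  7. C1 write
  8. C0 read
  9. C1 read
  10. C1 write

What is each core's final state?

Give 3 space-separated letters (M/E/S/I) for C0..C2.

Op 1: C0 read [C0 read from I: no other sharers -> C0=E (exclusive)] -> [E,I,I]
Op 2: C2 write [C2 write: invalidate ['C0=E'] -> C2=M] -> [I,I,M]
Op 3: C2 write [C2 write: already M (modified), no change] -> [I,I,M]
Op 4: C2 write [C2 write: already M (modified), no change] -> [I,I,M]
Op 5: C1 read [C1 read from I: others=['C2=M'] -> C1=S, others downsized to S] -> [I,S,S]
Op 6: C2 write [C2 write: invalidate ['C1=S'] -> C2=M] -> [I,I,M]
Op 7: C1 write [C1 write: invalidate ['C2=M'] -> C1=M] -> [I,M,I]
Op 8: C0 read [C0 read from I: others=['C1=M'] -> C0=S, others downsized to S] -> [S,S,I]
Op 9: C1 read [C1 read: already in S, no change] -> [S,S,I]
Op 10: C1 write [C1 write: invalidate ['C0=S'] -> C1=M] -> [I,M,I]

Answer: I M I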